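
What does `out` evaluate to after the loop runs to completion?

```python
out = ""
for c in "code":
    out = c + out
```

Let's trace through this code step by step.

Initialize: out = ''
Entering loop: for c in "code":
After iteration 1: c = 'c', out = 'c'
After iteration 2: c = 'o', out = 'oc'
After iteration 3: c = 'd', out = 'doc'
After iteration 4: c = 'e', out = 'edoc'
Loop ends.

Final answer: 'edoc'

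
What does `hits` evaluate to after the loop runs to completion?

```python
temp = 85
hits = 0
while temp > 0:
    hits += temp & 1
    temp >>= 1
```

Let's trace through this code step by step.

Initialize: temp = 85
Initialize: hits = 0
Entering loop: while temp > 0:
After iteration 1: temp = 42, hits = 1
After iteration 2: temp = 21, hits = 1
After iteration 3: temp = 10, hits = 2
After iteration 4: temp = 5, hits = 2
After iteration 5: temp = 2, hits = 3
After iteration 6: temp = 1, hits = 3
After iteration 7: temp = 0, hits = 4
Loop ends.

Final answer: 4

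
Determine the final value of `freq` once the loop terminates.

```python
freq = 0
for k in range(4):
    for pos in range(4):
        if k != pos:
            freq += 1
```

Let's trace through this code step by step.

Initialize: freq = 0
Entering loop: for k in range(4):
After iteration 1: k = 0, freq = 3
After iteration 2: k = 1, freq = 6
After iteration 3: k = 2, freq = 9
After iteration 4: k = 3, freq = 12
Loop ends.

Final answer: 12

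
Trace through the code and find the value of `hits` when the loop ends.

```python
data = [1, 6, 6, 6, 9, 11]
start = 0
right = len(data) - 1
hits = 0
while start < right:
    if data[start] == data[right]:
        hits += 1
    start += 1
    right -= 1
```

Let's trace through this code step by step.

Initialize: data = [1, 6, 6, 6, 9, 11]
Initialize: start = 0
Initialize: right = 5
Initialize: hits = 0
Entering loop: while start < right:
After iteration 1: start = 1, right = 4, hits = 0
After iteration 2: start = 2, right = 3, hits = 0
After iteration 3: start = 3, right = 2, hits = 1
Loop ends.

Final answer: 1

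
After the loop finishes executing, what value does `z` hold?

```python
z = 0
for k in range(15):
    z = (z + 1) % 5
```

Let's trace through this code step by step.

Initialize: z = 0
Entering loop: for k in range(15):
After iteration 1: k = 0, z = 1
After iteration 2: k = 1, z = 2
After iteration 3: k = 2, z = 3
After iteration 4: k = 3, z = 4
After iteration 5: k = 4, z = 0
After iteration 6: k = 5, z = 1
After iteration 7: k = 6, z = 2
After iteration 8: k = 7, z = 3
After iteration 9: k = 8, z = 4
After iteration 10: k = 9, z = 0
After iteration 11: k = 10, z = 1
After iteration 12: k = 11, z = 2
After iteration 13: k = 12, z = 3
After iteration 14: k = 13, z = 4
After iteration 15: k = 14, z = 0
Loop ends.

Final answer: 0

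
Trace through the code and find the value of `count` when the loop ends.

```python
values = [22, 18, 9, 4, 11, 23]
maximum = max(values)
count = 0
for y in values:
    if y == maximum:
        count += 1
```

Let's trace through this code step by step.

Initialize: values = [22, 18, 9, 4, 11, 23]
Initialize: maximum = 23
Initialize: count = 0
Entering loop: for y in values:
After iteration 1: y = 22, count = 0
After iteration 2: y = 18, count = 0
After iteration 3: y = 9, count = 0
After iteration 4: y = 4, count = 0
After iteration 5: y = 11, count = 0
After iteration 6: y = 23, count = 1
Loop ends.

Final answer: 1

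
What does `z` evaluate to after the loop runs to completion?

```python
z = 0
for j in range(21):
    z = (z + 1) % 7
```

Let's trace through this code step by step.

Initialize: z = 0
Entering loop: for j in range(21):
After iteration 1: j = 0, z = 1
After iteration 2: j = 1, z = 2
After iteration 3: j = 2, z = 3
After iteration 4: j = 3, z = 4
After iteration 5: j = 4, z = 5
After iteration 6: j = 5, z = 6
After iteration 7: j = 6, z = 0
After iteration 8: j = 7, z = 1
After iteration 9: j = 8, z = 2
After iteration 10: j = 9, z = 3
After iteration 11: j = 10, z = 4
After iteration 12: j = 11, z = 5
After iteration 13: j = 12, z = 6
After iteration 14: j = 13, z = 0
After iteration 15: j = 14, z = 1
After iteration 16: j = 15, z = 2
After iteration 17: j = 16, z = 3
After iteration 18: j = 17, z = 4
After iteration 19: j = 18, z = 5
After iteration 20: j = 19, z = 6
After iteration 21: j = 20, z = 0
Loop ends.

Final answer: 0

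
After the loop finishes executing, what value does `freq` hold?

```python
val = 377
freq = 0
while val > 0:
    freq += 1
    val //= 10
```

Let's trace through this code step by step.

Initialize: val = 377
Initialize: freq = 0
Entering loop: while val > 0:
After iteration 1: val = 37, freq = 1
After iteration 2: val = 3, freq = 2
After iteration 3: val = 0, freq = 3
Loop ends.

Final answer: 3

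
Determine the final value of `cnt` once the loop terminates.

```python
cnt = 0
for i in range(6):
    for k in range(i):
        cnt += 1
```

Let's trace through this code step by step.

Initialize: cnt = 0
Entering loop: for i in range(6):
After iteration 1: i = 0, cnt = 0
After iteration 2: i = 1, cnt = 1, k = 0
After iteration 3: i = 2, cnt = 3, k = 1
After iteration 4: i = 3, cnt = 6, k = 2
After iteration 5: i = 4, cnt = 10, k = 3
After iteration 6: i = 5, cnt = 15, k = 4
Loop ends.

Final answer: 15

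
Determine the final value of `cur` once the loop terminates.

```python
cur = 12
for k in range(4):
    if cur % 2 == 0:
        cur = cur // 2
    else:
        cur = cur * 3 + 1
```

Let's trace through this code step by step.

Initialize: cur = 12
Entering loop: for k in range(4):
After iteration 1: k = 0, cur = 6
After iteration 2: k = 1, cur = 3
After iteration 3: k = 2, cur = 10
After iteration 4: k = 3, cur = 5
Loop ends.

Final answer: 5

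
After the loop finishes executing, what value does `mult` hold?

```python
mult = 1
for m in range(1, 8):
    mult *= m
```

Let's trace through this code step by step.

Initialize: mult = 1
Entering loop: for m in range(1, 8):
After iteration 1: m = 1, mult = 1
After iteration 2: m = 2, mult = 2
After iteration 3: m = 3, mult = 6
After iteration 4: m = 4, mult = 24
After iteration 5: m = 5, mult = 120
After iteration 6: m = 6, mult = 720
After iteration 7: m = 7, mult = 5040
Loop ends.

Final answer: 5040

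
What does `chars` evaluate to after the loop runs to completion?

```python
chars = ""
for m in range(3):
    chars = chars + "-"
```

Let's trace through this code step by step.

Initialize: chars = ''
Entering loop: for m in range(3):
After iteration 1: m = 0, chars = '-'
After iteration 2: m = 1, chars = '--'
After iteration 3: m = 2, chars = '---'
Loop ends.

Final answer: '---'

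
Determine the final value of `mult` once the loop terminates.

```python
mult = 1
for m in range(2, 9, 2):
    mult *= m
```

Let's trace through this code step by step.

Initialize: mult = 1
Entering loop: for m in range(2, 9, 2):
After iteration 1: m = 2, mult = 2
After iteration 2: m = 4, mult = 8
After iteration 3: m = 6, mult = 48
After iteration 4: m = 8, mult = 384
Loop ends.

Final answer: 384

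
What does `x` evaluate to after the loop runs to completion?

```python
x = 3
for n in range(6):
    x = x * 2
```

Let's trace through this code step by step.

Initialize: x = 3
Entering loop: for n in range(6):
After iteration 1: n = 0, x = 6
After iteration 2: n = 1, x = 12
After iteration 3: n = 2, x = 24
After iteration 4: n = 3, x = 48
After iteration 5: n = 4, x = 96
After iteration 6: n = 5, x = 192
Loop ends.

Final answer: 192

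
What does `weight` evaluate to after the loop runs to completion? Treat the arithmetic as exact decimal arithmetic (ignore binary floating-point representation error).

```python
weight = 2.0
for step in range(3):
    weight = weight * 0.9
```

Let's trace through this code step by step.

Initialize: weight = 2.0
Entering loop: for step in range(3):
After iteration 1: step = 0, weight = 1.8
After iteration 2: step = 1, weight = 1.62
After iteration 3: step = 2, weight = 1.458
Loop ends.

Final answer: 1.458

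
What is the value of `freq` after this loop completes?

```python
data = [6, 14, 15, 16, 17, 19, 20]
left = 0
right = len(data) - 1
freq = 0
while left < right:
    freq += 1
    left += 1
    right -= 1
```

Let's trace through this code step by step.

Initialize: data = [6, 14, 15, 16, 17, 19, 20]
Initialize: left = 0
Initialize: right = 6
Initialize: freq = 0
Entering loop: while left < right:
After iteration 1: left = 1, right = 5, freq = 1
After iteration 2: left = 2, right = 4, freq = 2
After iteration 3: left = 3, right = 3, freq = 3
Loop ends.

Final answer: 3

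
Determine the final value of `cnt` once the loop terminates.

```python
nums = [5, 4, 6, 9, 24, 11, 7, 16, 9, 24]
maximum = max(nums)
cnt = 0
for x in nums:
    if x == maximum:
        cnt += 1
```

Let's trace through this code step by step.

Initialize: nums = [5, 4, 6, 9, 24, 11, 7, 16, 9, 24]
Initialize: maximum = 24
Initialize: cnt = 0
Entering loop: for x in nums:
After iteration 1: x = 5, cnt = 0
After iteration 2: x = 4, cnt = 0
After iteration 3: x = 6, cnt = 0
After iteration 4: x = 9, cnt = 0
After iteration 5: x = 24, cnt = 1
After iteration 6: x = 11, cnt = 1
After iteration 7: x = 7, cnt = 1
After iteration 8: x = 16, cnt = 1
After iteration 9: x = 9, cnt = 1
After iteration 10: x = 24, cnt = 2
Loop ends.

Final answer: 2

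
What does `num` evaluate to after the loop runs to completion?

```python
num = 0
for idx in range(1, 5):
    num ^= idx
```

Let's trace through this code step by step.

Initialize: num = 0
Entering loop: for idx in range(1, 5):
After iteration 1: idx = 1, num = 1
After iteration 2: idx = 2, num = 3
After iteration 3: idx = 3, num = 0
After iteration 4: idx = 4, num = 4
Loop ends.

Final answer: 4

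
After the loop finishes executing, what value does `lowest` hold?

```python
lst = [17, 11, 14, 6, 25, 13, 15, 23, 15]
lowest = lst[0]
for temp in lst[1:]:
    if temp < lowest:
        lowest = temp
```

Let's trace through this code step by step.

Initialize: lst = [17, 11, 14, 6, 25, 13, 15, 23, 15]
Initialize: lowest = 17
Entering loop: for temp in lst[1:]:
After iteration 1: temp = 11, lowest = 11
After iteration 2: temp = 14, lowest = 11
After iteration 3: temp = 6, lowest = 6
After iteration 4: temp = 25, lowest = 6
After iteration 5: temp = 13, lowest = 6
After iteration 6: temp = 15, lowest = 6
After iteration 7: temp = 23, lowest = 6
After iteration 8: temp = 15, lowest = 6
Loop ends.

Final answer: 6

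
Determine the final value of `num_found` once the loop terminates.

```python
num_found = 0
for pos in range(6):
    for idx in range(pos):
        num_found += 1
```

Let's trace through this code step by step.

Initialize: num_found = 0
Entering loop: for pos in range(6):
After iteration 1: pos = 0, num_found = 0
After iteration 2: pos = 1, num_found = 1, idx = 0
After iteration 3: pos = 2, num_found = 3, idx = 1
After iteration 4: pos = 3, num_found = 6, idx = 2
After iteration 5: pos = 4, num_found = 10, idx = 3
After iteration 6: pos = 5, num_found = 15, idx = 4
Loop ends.

Final answer: 15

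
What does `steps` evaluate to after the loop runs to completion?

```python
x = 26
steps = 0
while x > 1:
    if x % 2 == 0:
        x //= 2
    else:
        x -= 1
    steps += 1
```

Let's trace through this code step by step.

Initialize: x = 26
Initialize: steps = 0
Entering loop: while x > 1:
After iteration 1: x = 13, steps = 1
After iteration 2: x = 12, steps = 2
After iteration 3: x = 6, steps = 3
After iteration 4: x = 3, steps = 4
After iteration 5: x = 2, steps = 5
After iteration 6: x = 1, steps = 6
Loop ends.

Final answer: 6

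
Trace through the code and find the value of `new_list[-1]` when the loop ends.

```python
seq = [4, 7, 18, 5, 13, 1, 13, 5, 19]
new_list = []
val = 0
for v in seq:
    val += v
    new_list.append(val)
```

Let's trace through this code step by step.

Initialize: seq = [4, 7, 18, 5, 13, 1, 13, 5, 19]
Initialize: new_list = []
Initialize: val = 0
Entering loop: for v in seq:
After iteration 1: v = 4, new_list = [4], val = 4
After iteration 2: v = 7, new_list = [4, 11], val = 11
After iteration 3: v = 18, new_list = [4, 11, 29], val = 29
After iteration 4: v = 5, new_list = [4, 11, 29, 34], val = 34
After iteration 5: v = 13, new_list = [4, 11, 29, 34, 47], val = 47
After iteration 6: v = 1, new_list = [4, 11, 29, 34, 47, 48], val = 48
After iteration 7: v = 13, new_list = [4, 11, 29, 34, 47, 48, 61], val = 61
After iteration 8: v = 5, new_list = [4, 11, 29, 34, 47, 48, 61, 66], val = 66
After iteration 9: v = 19, new_list = [4, 11, 29, 34, 47, 48, 61, 66, 85], val = 85
Loop ends.
new_list[-1] = 85

Final answer: 85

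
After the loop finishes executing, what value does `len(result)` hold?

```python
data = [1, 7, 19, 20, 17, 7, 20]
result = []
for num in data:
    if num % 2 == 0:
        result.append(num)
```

Let's trace through this code step by step.

Initialize: data = [1, 7, 19, 20, 17, 7, 20]
Initialize: result = []
Entering loop: for num in data:
After iteration 1: num = 1, result = []
After iteration 2: num = 7, result = []
After iteration 3: num = 19, result = []
After iteration 4: num = 20, result = [20]
After iteration 5: num = 17, result = [20]
After iteration 6: num = 7, result = [20]
After iteration 7: num = 20, result = [20, 20]
Loop ends.
len(result) = 2

Final answer: 2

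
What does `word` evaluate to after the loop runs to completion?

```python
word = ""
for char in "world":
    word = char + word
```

Let's trace through this code step by step.

Initialize: word = ''
Entering loop: for char in "world":
After iteration 1: char = 'w', word = 'w'
After iteration 2: char = 'o', word = 'ow'
After iteration 3: char = 'r', word = 'row'
After iteration 4: char = 'l', word = 'lrow'
After iteration 5: char = 'd', word = 'dlrow'
Loop ends.

Final answer: 'dlrow'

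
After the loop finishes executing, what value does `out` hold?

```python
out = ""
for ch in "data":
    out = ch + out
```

Let's trace through this code step by step.

Initialize: out = ''
Entering loop: for ch in "data":
After iteration 1: ch = 'd', out = 'd'
After iteration 2: ch = 'a', out = 'ad'
After iteration 3: ch = 't', out = 'tad'
After iteration 4: ch = 'a', out = 'atad'
Loop ends.

Final answer: 'atad'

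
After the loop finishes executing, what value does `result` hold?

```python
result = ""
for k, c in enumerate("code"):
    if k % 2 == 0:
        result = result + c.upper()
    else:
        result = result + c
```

Let's trace through this code step by step.

Initialize: result = ''
Entering loop: for k, c in enumerate("code"):
After iteration 1: k = 0, c = 'c', result = 'C'
After iteration 2: k = 1, c = 'o', result = 'Co'
After iteration 3: k = 2, c = 'd', result = 'CoD'
After iteration 4: k = 3, c = 'e', result = 'CoDe'
Loop ends.

Final answer: 'CoDe'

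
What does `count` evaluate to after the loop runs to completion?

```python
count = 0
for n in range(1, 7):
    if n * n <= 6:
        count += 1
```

Let's trace through this code step by step.

Initialize: count = 0
Entering loop: for n in range(1, 7):
After iteration 1: n = 1, count = 1
After iteration 2: n = 2, count = 2
After iteration 3: n = 3, count = 2
After iteration 4: n = 4, count = 2
After iteration 5: n = 5, count = 2
After iteration 6: n = 6, count = 2
Loop ends.

Final answer: 2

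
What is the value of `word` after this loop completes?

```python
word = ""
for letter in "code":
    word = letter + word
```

Let's trace through this code step by step.

Initialize: word = ''
Entering loop: for letter in "code":
After iteration 1: letter = 'c', word = 'c'
After iteration 2: letter = 'o', word = 'oc'
After iteration 3: letter = 'd', word = 'doc'
After iteration 4: letter = 'e', word = 'edoc'
Loop ends.

Final answer: 'edoc'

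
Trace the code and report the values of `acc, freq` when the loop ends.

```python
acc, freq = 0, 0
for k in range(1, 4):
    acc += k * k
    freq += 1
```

Let's trace through this code step by step.

Initialize: acc = 0
Initialize: freq = 0
Entering loop: for k in range(1, 4):
After iteration 1: k = 1, acc = 1, freq = 1
After iteration 2: k = 2, acc = 5, freq = 2
After iteration 3: k = 3, acc = 14, freq = 3
Loop ends.

Final answer: 14, 3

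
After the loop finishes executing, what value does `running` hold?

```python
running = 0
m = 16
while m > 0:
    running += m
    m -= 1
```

Let's trace through this code step by step.

Initialize: running = 0
Initialize: m = 16
Entering loop: while m > 0:
After iteration 1: running = 16, m = 15
After iteration 2: running = 31, m = 14
After iteration 3: running = 45, m = 13
After iteration 4: running = 58, m = 12
After iteration 5: running = 70, m = 11
After iteration 6: running = 81, m = 10
After iteration 7: running = 91, m = 9
After iteration 8: running = 100, m = 8
After iteration 9: running = 108, m = 7
After iteration 10: running = 115, m = 6
After iteration 11: running = 121, m = 5
After iteration 12: running = 126, m = 4
After iteration 13: running = 130, m = 3
After iteration 14: running = 133, m = 2
After iteration 15: running = 135, m = 1
After iteration 16: running = 136, m = 0
Loop ends.

Final answer: 136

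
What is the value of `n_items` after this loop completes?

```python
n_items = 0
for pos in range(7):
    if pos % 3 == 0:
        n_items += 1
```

Let's trace through this code step by step.

Initialize: n_items = 0
Entering loop: for pos in range(7):
After iteration 1: pos = 0, n_items = 1
After iteration 2: pos = 1, n_items = 1
After iteration 3: pos = 2, n_items = 1
After iteration 4: pos = 3, n_items = 2
After iteration 5: pos = 4, n_items = 2
After iteration 6: pos = 5, n_items = 2
After iteration 7: pos = 6, n_items = 3
Loop ends.

Final answer: 3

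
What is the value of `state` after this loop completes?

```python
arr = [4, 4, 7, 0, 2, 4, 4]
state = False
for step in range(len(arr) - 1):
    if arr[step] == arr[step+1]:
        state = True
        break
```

Let's trace through this code step by step.

Initialize: arr = [4, 4, 7, 0, 2, 4, 4]
Initialize: state = False
Entering loop: for step in range(len(arr) - 1):
After iteration 1: step = 0, state = True
Loop ends.

Final answer: True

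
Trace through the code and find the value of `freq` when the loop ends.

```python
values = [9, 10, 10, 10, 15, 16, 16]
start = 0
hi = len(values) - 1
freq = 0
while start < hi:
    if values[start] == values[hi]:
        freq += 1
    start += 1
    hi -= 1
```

Let's trace through this code step by step.

Initialize: values = [9, 10, 10, 10, 15, 16, 16]
Initialize: start = 0
Initialize: hi = 6
Initialize: freq = 0
Entering loop: while start < hi:
After iteration 1: start = 1, hi = 5, freq = 0
After iteration 2: start = 2, hi = 4, freq = 0
After iteration 3: start = 3, hi = 3, freq = 0
Loop ends.

Final answer: 0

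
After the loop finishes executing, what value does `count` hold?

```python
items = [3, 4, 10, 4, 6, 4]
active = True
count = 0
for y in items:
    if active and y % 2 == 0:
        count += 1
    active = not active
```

Let's trace through this code step by step.

Initialize: items = [3, 4, 10, 4, 6, 4]
Initialize: active = True
Initialize: count = 0
Entering loop: for y in items:
After iteration 1: y = 3, active = False, count = 0
After iteration 2: y = 4, active = True, count = 0
After iteration 3: y = 10, active = False, count = 1
After iteration 4: y = 4, active = True, count = 1
After iteration 5: y = 6, active = False, count = 2
After iteration 6: y = 4, active = True, count = 2
Loop ends.

Final answer: 2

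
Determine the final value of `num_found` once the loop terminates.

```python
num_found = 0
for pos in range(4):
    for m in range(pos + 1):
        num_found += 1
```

Let's trace through this code step by step.

Initialize: num_found = 0
Entering loop: for pos in range(4):
After iteration 1: pos = 0, num_found = 1, m = 0
After iteration 2: pos = 1, num_found = 3, m = 1
After iteration 3: pos = 2, num_found = 6, m = 2
After iteration 4: pos = 3, num_found = 10, m = 3
Loop ends.

Final answer: 10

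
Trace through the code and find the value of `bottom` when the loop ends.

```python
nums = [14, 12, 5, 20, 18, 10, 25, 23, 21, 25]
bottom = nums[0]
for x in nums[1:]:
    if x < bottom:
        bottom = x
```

Let's trace through this code step by step.

Initialize: nums = [14, 12, 5, 20, 18, 10, 25, 23, 21, 25]
Initialize: bottom = 14
Entering loop: for x in nums[1:]:
After iteration 1: x = 12, bottom = 12
After iteration 2: x = 5, bottom = 5
After iteration 3: x = 20, bottom = 5
After iteration 4: x = 18, bottom = 5
After iteration 5: x = 10, bottom = 5
After iteration 6: x = 25, bottom = 5
After iteration 7: x = 23, bottom = 5
After iteration 8: x = 21, bottom = 5
After iteration 9: x = 25, bottom = 5
Loop ends.

Final answer: 5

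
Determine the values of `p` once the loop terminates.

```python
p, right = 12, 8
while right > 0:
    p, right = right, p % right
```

Let's trace through this code step by step.

Initialize: p = 12
Initialize: right = 8
Entering loop: while right > 0:
After iteration 1: p = 8, right = 4
After iteration 2: p = 4, right = 0
Loop ends.

Final answer: 4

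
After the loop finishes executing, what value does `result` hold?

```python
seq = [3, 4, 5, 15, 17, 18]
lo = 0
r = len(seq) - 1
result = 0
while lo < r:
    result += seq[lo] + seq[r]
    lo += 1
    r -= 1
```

Let's trace through this code step by step.

Initialize: seq = [3, 4, 5, 15, 17, 18]
Initialize: lo = 0
Initialize: r = 5
Initialize: result = 0
Entering loop: while lo < r:
After iteration 1: lo = 1, r = 4, result = 21
After iteration 2: lo = 2, r = 3, result = 42
After iteration 3: lo = 3, r = 2, result = 62
Loop ends.

Final answer: 62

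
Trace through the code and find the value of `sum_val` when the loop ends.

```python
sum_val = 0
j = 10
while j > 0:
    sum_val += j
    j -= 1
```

Let's trace through this code step by step.

Initialize: sum_val = 0
Initialize: j = 10
Entering loop: while j > 0:
After iteration 1: sum_val = 10, j = 9
After iteration 2: sum_val = 19, j = 8
After iteration 3: sum_val = 27, j = 7
After iteration 4: sum_val = 34, j = 6
After iteration 5: sum_val = 40, j = 5
After iteration 6: sum_val = 45, j = 4
After iteration 7: sum_val = 49, j = 3
After iteration 8: sum_val = 52, j = 2
After iteration 9: sum_val = 54, j = 1
After iteration 10: sum_val = 55, j = 0
Loop ends.

Final answer: 55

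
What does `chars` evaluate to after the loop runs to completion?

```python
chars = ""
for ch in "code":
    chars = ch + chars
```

Let's trace through this code step by step.

Initialize: chars = ''
Entering loop: for ch in "code":
After iteration 1: ch = 'c', chars = 'c'
After iteration 2: ch = 'o', chars = 'oc'
After iteration 3: ch = 'd', chars = 'doc'
After iteration 4: ch = 'e', chars = 'edoc'
Loop ends.

Final answer: 'edoc'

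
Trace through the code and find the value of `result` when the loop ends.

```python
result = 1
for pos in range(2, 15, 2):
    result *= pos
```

Let's trace through this code step by step.

Initialize: result = 1
Entering loop: for pos in range(2, 15, 2):
After iteration 1: pos = 2, result = 2
After iteration 2: pos = 4, result = 8
After iteration 3: pos = 6, result = 48
After iteration 4: pos = 8, result = 384
After iteration 5: pos = 10, result = 3840
After iteration 6: pos = 12, result = 46080
After iteration 7: pos = 14, result = 645120
Loop ends.

Final answer: 645120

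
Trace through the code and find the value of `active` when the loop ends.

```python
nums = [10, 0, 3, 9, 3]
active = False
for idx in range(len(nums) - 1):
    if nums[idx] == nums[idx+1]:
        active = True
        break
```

Let's trace through this code step by step.

Initialize: nums = [10, 0, 3, 9, 3]
Initialize: active = False
Entering loop: for idx in range(len(nums) - 1):
After iteration 1: idx = 0, active = False
After iteration 2: idx = 1, active = False
After iteration 3: idx = 2, active = False
After iteration 4: idx = 3, active = False
Loop ends.

Final answer: False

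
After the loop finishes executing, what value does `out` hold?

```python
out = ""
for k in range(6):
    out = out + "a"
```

Let's trace through this code step by step.

Initialize: out = ''
Entering loop: for k in range(6):
After iteration 1: k = 0, out = 'a'
After iteration 2: k = 1, out = 'aa'
After iteration 3: k = 2, out = 'aaa'
After iteration 4: k = 3, out = 'aaaa'
After iteration 5: k = 4, out = 'aaaaa'
After iteration 6: k = 5, out = 'aaaaaa'
Loop ends.

Final answer: 'aaaaaa'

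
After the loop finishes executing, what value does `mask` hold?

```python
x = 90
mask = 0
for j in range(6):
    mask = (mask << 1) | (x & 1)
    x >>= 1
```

Let's trace through this code step by step.

Initialize: x = 90
Initialize: mask = 0
Entering loop: for j in range(6):
After iteration 1: j = 0, x = 45, mask = 0
After iteration 2: j = 1, x = 22, mask = 1
After iteration 3: j = 2, x = 11, mask = 2
After iteration 4: j = 3, x = 5, mask = 5
After iteration 5: j = 4, x = 2, mask = 11
After iteration 6: j = 5, x = 1, mask = 22
Loop ends.

Final answer: 22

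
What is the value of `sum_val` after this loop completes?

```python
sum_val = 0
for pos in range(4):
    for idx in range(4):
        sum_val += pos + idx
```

Let's trace through this code step by step.

Initialize: sum_val = 0
Entering loop: for pos in range(4):
After iteration 1: pos = 0, sum_val = 6
After iteration 2: pos = 1, sum_val = 16
After iteration 3: pos = 2, sum_val = 30
After iteration 4: pos = 3, sum_val = 48
Loop ends.

Final answer: 48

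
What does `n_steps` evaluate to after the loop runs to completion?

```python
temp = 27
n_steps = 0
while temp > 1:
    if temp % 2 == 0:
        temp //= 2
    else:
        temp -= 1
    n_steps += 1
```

Let's trace through this code step by step.

Initialize: temp = 27
Initialize: n_steps = 0
Entering loop: while temp > 1:
After iteration 1: temp = 26, n_steps = 1
After iteration 2: temp = 13, n_steps = 2
After iteration 3: temp = 12, n_steps = 3
After iteration 4: temp = 6, n_steps = 4
After iteration 5: temp = 3, n_steps = 5
After iteration 6: temp = 2, n_steps = 6
After iteration 7: temp = 1, n_steps = 7
Loop ends.

Final answer: 7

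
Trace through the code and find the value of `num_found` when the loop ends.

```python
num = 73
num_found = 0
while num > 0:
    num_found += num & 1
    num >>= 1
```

Let's trace through this code step by step.

Initialize: num = 73
Initialize: num_found = 0
Entering loop: while num > 0:
After iteration 1: num = 36, num_found = 1
After iteration 2: num = 18, num_found = 1
After iteration 3: num = 9, num_found = 1
After iteration 4: num = 4, num_found = 2
After iteration 5: num = 2, num_found = 2
After iteration 6: num = 1, num_found = 2
After iteration 7: num = 0, num_found = 3
Loop ends.

Final answer: 3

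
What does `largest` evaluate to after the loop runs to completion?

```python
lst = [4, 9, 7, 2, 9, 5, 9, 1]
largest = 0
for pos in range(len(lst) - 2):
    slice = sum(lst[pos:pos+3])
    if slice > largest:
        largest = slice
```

Let's trace through this code step by step.

Initialize: lst = [4, 9, 7, 2, 9, 5, 9, 1]
Initialize: largest = 0
Entering loop: for pos in range(len(lst) - 2):
After iteration 1: pos = 0, largest = 20, slice = 20
After iteration 2: pos = 1, largest = 20, slice = 18
After iteration 3: pos = 2, largest = 20, slice = 18
After iteration 4: pos = 3, largest = 20, slice = 16
After iteration 5: pos = 4, largest = 23, slice = 23
After iteration 6: pos = 5, largest = 23, slice = 15
Loop ends.

Final answer: 23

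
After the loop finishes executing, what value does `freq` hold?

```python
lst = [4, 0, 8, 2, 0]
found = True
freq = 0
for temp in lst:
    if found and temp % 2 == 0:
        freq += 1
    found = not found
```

Let's trace through this code step by step.

Initialize: lst = [4, 0, 8, 2, 0]
Initialize: found = True
Initialize: freq = 0
Entering loop: for temp in lst:
After iteration 1: temp = 4, found = False, freq = 1
After iteration 2: temp = 0, found = True, freq = 1
After iteration 3: temp = 8, found = False, freq = 2
After iteration 4: temp = 2, found = True, freq = 2
After iteration 5: temp = 0, found = False, freq = 3
Loop ends.

Final answer: 3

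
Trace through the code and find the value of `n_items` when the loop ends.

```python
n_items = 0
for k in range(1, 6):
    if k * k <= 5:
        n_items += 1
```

Let's trace through this code step by step.

Initialize: n_items = 0
Entering loop: for k in range(1, 6):
After iteration 1: k = 1, n_items = 1
After iteration 2: k = 2, n_items = 2
After iteration 3: k = 3, n_items = 2
After iteration 4: k = 4, n_items = 2
After iteration 5: k = 5, n_items = 2
Loop ends.

Final answer: 2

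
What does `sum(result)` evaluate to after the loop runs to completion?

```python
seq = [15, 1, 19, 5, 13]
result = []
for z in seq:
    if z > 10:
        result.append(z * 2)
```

Let's trace through this code step by step.

Initialize: seq = [15, 1, 19, 5, 13]
Initialize: result = []
Entering loop: for z in seq:
After iteration 1: z = 15, result = [30]
After iteration 2: z = 1, result = [30]
After iteration 3: z = 19, result = [30, 38]
After iteration 4: z = 5, result = [30, 38]
After iteration 5: z = 13, result = [30, 38, 26]
Loop ends.
sum(result) = 94

Final answer: 94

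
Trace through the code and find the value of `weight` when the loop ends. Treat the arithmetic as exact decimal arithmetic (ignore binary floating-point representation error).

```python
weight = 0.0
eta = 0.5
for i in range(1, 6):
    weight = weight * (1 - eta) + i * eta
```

Let's trace through this code step by step.

Initialize: weight = 0.0
Initialize: eta = 0.5
Entering loop: for i in range(1, 6):
After iteration 1: i = 1, weight = 0.5
After iteration 2: i = 2, weight = 1.25
After iteration 3: i = 3, weight = 2.125
After iteration 4: i = 4, weight = 3.0625
After iteration 5: i = 5, weight = 4.03125
Loop ends.

Final answer: 4.03125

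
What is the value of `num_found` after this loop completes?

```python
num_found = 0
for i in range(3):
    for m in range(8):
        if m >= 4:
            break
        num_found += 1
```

Let's trace through this code step by step.

Initialize: num_found = 0
Entering loop: for i in range(3):
After iteration 1: i = 0, num_found = 4
After iteration 2: i = 1, num_found = 8
After iteration 3: i = 2, num_found = 12
Loop ends.

Final answer: 12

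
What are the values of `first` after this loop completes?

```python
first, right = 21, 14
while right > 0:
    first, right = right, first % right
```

Let's trace through this code step by step.

Initialize: first = 21
Initialize: right = 14
Entering loop: while right > 0:
After iteration 1: first = 14, right = 7
After iteration 2: first = 7, right = 0
Loop ends.

Final answer: 7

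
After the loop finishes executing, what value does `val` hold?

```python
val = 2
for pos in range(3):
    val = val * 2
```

Let's trace through this code step by step.

Initialize: val = 2
Entering loop: for pos in range(3):
After iteration 1: pos = 0, val = 4
After iteration 2: pos = 1, val = 8
After iteration 3: pos = 2, val = 16
Loop ends.

Final answer: 16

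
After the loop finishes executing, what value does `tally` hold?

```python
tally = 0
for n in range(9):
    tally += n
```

Let's trace through this code step by step.

Initialize: tally = 0
Entering loop: for n in range(9):
After iteration 1: n = 0, tally = 0
After iteration 2: n = 1, tally = 1
After iteration 3: n = 2, tally = 3
After iteration 4: n = 3, tally = 6
After iteration 5: n = 4, tally = 10
After iteration 6: n = 5, tally = 15
After iteration 7: n = 6, tally = 21
After iteration 8: n = 7, tally = 28
After iteration 9: n = 8, tally = 36
Loop ends.

Final answer: 36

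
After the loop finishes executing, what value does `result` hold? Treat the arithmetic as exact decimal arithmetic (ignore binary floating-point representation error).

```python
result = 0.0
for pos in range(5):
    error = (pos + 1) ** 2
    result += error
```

Let's trace through this code step by step.

Initialize: result = 0.0
Entering loop: for pos in range(5):
After iteration 1: pos = 0, result = 1.0, error = 1
After iteration 2: pos = 1, result = 5.0, error = 4
After iteration 3: pos = 2, result = 14.0, error = 9
After iteration 4: pos = 3, result = 30.0, error = 16
After iteration 5: pos = 4, result = 55.0, error = 25
Loop ends.

Final answer: 55.0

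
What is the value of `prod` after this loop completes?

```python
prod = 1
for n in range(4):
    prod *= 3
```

Let's trace through this code step by step.

Initialize: prod = 1
Entering loop: for n in range(4):
After iteration 1: n = 0, prod = 3
After iteration 2: n = 1, prod = 9
After iteration 3: n = 2, prod = 27
After iteration 4: n = 3, prod = 81
Loop ends.

Final answer: 81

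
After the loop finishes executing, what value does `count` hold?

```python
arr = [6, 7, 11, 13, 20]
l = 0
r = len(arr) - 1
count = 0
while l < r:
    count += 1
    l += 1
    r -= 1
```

Let's trace through this code step by step.

Initialize: arr = [6, 7, 11, 13, 20]
Initialize: l = 0
Initialize: r = 4
Initialize: count = 0
Entering loop: while l < r:
After iteration 1: l = 1, r = 3, count = 1
After iteration 2: l = 2, r = 2, count = 2
Loop ends.

Final answer: 2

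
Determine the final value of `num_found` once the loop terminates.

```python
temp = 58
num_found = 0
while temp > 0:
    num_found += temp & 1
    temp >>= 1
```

Let's trace through this code step by step.

Initialize: temp = 58
Initialize: num_found = 0
Entering loop: while temp > 0:
After iteration 1: temp = 29, num_found = 0
After iteration 2: temp = 14, num_found = 1
After iteration 3: temp = 7, num_found = 1
After iteration 4: temp = 3, num_found = 2
After iteration 5: temp = 1, num_found = 3
After iteration 6: temp = 0, num_found = 4
Loop ends.

Final answer: 4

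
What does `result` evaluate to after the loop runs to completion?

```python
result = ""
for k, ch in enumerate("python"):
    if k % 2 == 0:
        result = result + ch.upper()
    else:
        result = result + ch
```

Let's trace through this code step by step.

Initialize: result = ''
Entering loop: for k, ch in enumerate("python"):
After iteration 1: k = 0, ch = 'p', result = 'P'
After iteration 2: k = 1, ch = 'y', result = 'Py'
After iteration 3: k = 2, ch = 't', result = 'PyT'
After iteration 4: k = 3, ch = 'h', result = 'PyTh'
After iteration 5: k = 4, ch = 'o', result = 'PyThO'
After iteration 6: k = 5, ch = 'n', result = 'PyThOn'
Loop ends.

Final answer: 'PyThOn'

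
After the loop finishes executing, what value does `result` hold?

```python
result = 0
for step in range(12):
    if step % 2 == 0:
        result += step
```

Let's trace through this code step by step.

Initialize: result = 0
Entering loop: for step in range(12):
After iteration 1: step = 0, result = 0
After iteration 2: step = 1, result = 0
After iteration 3: step = 2, result = 2
After iteration 4: step = 3, result = 2
After iteration 5: step = 4, result = 6
After iteration 6: step = 5, result = 6
After iteration 7: step = 6, result = 12
After iteration 8: step = 7, result = 12
After iteration 9: step = 8, result = 20
After iteration 10: step = 9, result = 20
After iteration 11: step = 10, result = 30
After iteration 12: step = 11, result = 30
Loop ends.

Final answer: 30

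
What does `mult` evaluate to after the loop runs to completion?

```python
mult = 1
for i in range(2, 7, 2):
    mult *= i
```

Let's trace through this code step by step.

Initialize: mult = 1
Entering loop: for i in range(2, 7, 2):
After iteration 1: i = 2, mult = 2
After iteration 2: i = 4, mult = 8
After iteration 3: i = 6, mult = 48
Loop ends.

Final answer: 48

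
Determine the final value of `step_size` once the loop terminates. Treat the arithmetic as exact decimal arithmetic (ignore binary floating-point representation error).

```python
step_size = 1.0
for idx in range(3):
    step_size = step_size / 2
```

Let's trace through this code step by step.

Initialize: step_size = 1.0
Entering loop: for idx in range(3):
After iteration 1: idx = 0, step_size = 0.5
After iteration 2: idx = 1, step_size = 0.25
After iteration 3: idx = 2, step_size = 0.125
Loop ends.

Final answer: 0.125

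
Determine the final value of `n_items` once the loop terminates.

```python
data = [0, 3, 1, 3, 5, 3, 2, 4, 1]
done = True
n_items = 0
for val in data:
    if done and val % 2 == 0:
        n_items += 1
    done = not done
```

Let's trace through this code step by step.

Initialize: data = [0, 3, 1, 3, 5, 3, 2, 4, 1]
Initialize: done = True
Initialize: n_items = 0
Entering loop: for val in data:
After iteration 1: val = 0, done = False, n_items = 1
After iteration 2: val = 3, done = True, n_items = 1
After iteration 3: val = 1, done = False, n_items = 1
After iteration 4: val = 3, done = True, n_items = 1
After iteration 5: val = 5, done = False, n_items = 1
After iteration 6: val = 3, done = True, n_items = 1
After iteration 7: val = 2, done = False, n_items = 2
After iteration 8: val = 4, done = True, n_items = 2
After iteration 9: val = 1, done = False, n_items = 2
Loop ends.

Final answer: 2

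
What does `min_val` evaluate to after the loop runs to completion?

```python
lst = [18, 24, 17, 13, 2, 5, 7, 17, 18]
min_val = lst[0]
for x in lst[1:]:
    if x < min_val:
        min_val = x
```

Let's trace through this code step by step.

Initialize: lst = [18, 24, 17, 13, 2, 5, 7, 17, 18]
Initialize: min_val = 18
Entering loop: for x in lst[1:]:
After iteration 1: x = 24, min_val = 18
After iteration 2: x = 17, min_val = 17
After iteration 3: x = 13, min_val = 13
After iteration 4: x = 2, min_val = 2
After iteration 5: x = 5, min_val = 2
After iteration 6: x = 7, min_val = 2
After iteration 7: x = 17, min_val = 2
After iteration 8: x = 18, min_val = 2
Loop ends.

Final answer: 2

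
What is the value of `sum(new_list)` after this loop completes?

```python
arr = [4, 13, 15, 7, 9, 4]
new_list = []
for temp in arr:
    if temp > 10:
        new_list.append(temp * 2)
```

Let's trace through this code step by step.

Initialize: arr = [4, 13, 15, 7, 9, 4]
Initialize: new_list = []
Entering loop: for temp in arr:
After iteration 1: temp = 4, new_list = []
After iteration 2: temp = 13, new_list = [26]
After iteration 3: temp = 15, new_list = [26, 30]
After iteration 4: temp = 7, new_list = [26, 30]
After iteration 5: temp = 9, new_list = [26, 30]
After iteration 6: temp = 4, new_list = [26, 30]
Loop ends.
sum(new_list) = 56

Final answer: 56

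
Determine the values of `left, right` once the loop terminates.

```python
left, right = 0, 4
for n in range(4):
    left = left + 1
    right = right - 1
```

Let's trace through this code step by step.

Initialize: left = 0
Initialize: right = 4
Entering loop: for n in range(4):
After iteration 1: n = 0, left = 1, right = 3
After iteration 2: n = 1, left = 2, right = 2
After iteration 3: n = 2, left = 3, right = 1
After iteration 4: n = 3, left = 4, right = 0
Loop ends.

Final answer: 4, 0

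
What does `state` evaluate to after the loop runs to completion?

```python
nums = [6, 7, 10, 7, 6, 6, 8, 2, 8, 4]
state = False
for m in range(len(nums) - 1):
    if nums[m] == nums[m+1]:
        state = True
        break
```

Let's trace through this code step by step.

Initialize: nums = [6, 7, 10, 7, 6, 6, 8, 2, 8, 4]
Initialize: state = False
Entering loop: for m in range(len(nums) - 1):
After iteration 1: m = 0, state = False
After iteration 2: m = 1, state = False
After iteration 3: m = 2, state = False
After iteration 4: m = 3, state = False
After iteration 5: m = 4, state = True
Loop ends.

Final answer: True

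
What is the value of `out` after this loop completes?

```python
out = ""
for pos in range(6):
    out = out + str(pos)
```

Let's trace through this code step by step.

Initialize: out = ''
Entering loop: for pos in range(6):
After iteration 1: pos = 0, out = '0'
After iteration 2: pos = 1, out = '01'
After iteration 3: pos = 2, out = '012'
After iteration 4: pos = 3, out = '0123'
After iteration 5: pos = 4, out = '01234'
After iteration 6: pos = 5, out = '012345'
Loop ends.

Final answer: '012345'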